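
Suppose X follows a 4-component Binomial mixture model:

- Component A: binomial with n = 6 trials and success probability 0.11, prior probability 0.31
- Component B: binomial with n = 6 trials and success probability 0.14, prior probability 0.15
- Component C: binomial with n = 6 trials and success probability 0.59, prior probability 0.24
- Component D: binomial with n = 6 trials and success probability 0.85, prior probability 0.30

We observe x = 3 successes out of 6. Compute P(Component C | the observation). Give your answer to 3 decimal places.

By Bayes' theorem, P(k | x) = π_k f_k(x) / Σ_j π_j f_j(x).
Evaluate each component's likelihood at the observed value:
  L_A = 0.0187663
  L_B = 0.0349068
  L_C = 0.283099
  L_D = 0.0414534
Multiply by the mixture weights:
  π_A·L_A = 0.31 × 0.0187663 = 0.00581755
  π_B·L_B = 0.15 × 0.0349068 = 0.00523601
  π_C·L_C = 0.24 × 0.283099 = 0.0679436
  π_D·L_D = 0.30 × 0.0414534 = 0.012436
Normaliser: 0.00581755 + 0.00523601 + 0.0679436 + 0.012436 = 0.0914332
P(Component C | the observation) = 0.0679436 / 0.0914332 ≈ 0.743

0.743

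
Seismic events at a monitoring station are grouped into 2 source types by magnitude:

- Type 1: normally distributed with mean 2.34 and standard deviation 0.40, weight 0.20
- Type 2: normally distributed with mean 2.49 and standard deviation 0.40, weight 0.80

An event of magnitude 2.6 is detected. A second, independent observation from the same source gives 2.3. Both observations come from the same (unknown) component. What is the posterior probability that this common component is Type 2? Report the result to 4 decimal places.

0.8103

P(component k | x) = π_k·f_k(x) / marginal(x), where marginal(x) = Σ_j π_j·f_j(x).
Since both observations come from the same component, the likelihood for component k is f_k(x₁)·f_k(x₂).
  f_1 = [0.807431] × [0.992381] = 0.801279
  f_2 = [0.960347] × [0.890956] = 0.855627
Prior × likelihood for each component:
  π_1·f_1 = 0.20 × 0.801279 = 0.160256
  π_2·f_2 = 0.80 × 0.855627 = 0.684502
Normaliser: 0.160256 + 0.684502 = 0.844758
So the posterior for Type 2 is 0.684502 / 0.844758 ≈ 0.8103.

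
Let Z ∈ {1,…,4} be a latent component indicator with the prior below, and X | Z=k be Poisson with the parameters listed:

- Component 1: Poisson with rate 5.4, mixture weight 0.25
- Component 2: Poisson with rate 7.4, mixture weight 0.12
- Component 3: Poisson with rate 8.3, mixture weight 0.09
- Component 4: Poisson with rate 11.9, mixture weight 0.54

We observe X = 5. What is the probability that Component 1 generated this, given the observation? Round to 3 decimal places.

Apply Bayes' rule: the posterior for each component is proportional to its prior times its likelihood at x.
Poisson probabilities:
  L_1 = e^(−5.4)·5.4^5/5! = 0.172821
  L_2 = e^(−7.4)·7.4^5/5! = 0.113031
  L_3 = e^(−8.3)·8.3^5/5! = 0.0815765
  L_4 = e^(−11.9)·11.9^5/5! = 0.0135036
Weight by the priors:
  π_1·L_1 = 0.25 × 0.172821 = 0.0432053
  π_2·L_2 = 0.12 × 0.113031 = 0.0135637
  π_3·L_3 = 0.09 × 0.0815765 = 0.00734188
  π_4·L_4 = 0.54 × 0.0135036 = 0.00729194
Denominator: 0.0432053 + 0.0135637 + 0.00734188 + 0.00729194 = 0.0714029
P(Component 1 | x) ≈ 0.605

0.605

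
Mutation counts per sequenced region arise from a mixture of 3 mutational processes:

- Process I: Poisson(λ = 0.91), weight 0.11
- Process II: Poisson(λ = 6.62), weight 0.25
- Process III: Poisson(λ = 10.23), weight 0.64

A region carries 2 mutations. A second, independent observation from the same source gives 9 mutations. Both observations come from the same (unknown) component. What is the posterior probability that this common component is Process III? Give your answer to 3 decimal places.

0.184

The responsibility of component k is π_k f_k(x) divided by Σ_j π_j f_j(x).
Since both observations come from the same component, the likelihood for component k is f_k(x₁)·f_k(x₂).
  L_I = [e^(−0.91)·0.91^2/2! = 0.166665] × [4.74681e-07] = 7.91127e-08
  L_II = [e^(−6.62)·6.62^2/2! = 0.0292184] × [0.0897283] = 0.00262172
  L_III = [e^(−10.23)·10.23^2/2! = 0.00188751] × [0.121979] = 0.000230236
Multiply by the mixture weights:
  π_I·L_I = 0.11 × 7.91127e-08 = 8.7024e-09
  π_II·L_II = 0.25 × 0.00262172 = 0.000655429
  π_III·L_III = 0.64 × 0.000230236 = 0.000147351
Evidence: 8.7024e-09 + 0.000655429 + 0.000147351 = 0.000802789
P(Process III | x₁, x₂) ≈ 0.184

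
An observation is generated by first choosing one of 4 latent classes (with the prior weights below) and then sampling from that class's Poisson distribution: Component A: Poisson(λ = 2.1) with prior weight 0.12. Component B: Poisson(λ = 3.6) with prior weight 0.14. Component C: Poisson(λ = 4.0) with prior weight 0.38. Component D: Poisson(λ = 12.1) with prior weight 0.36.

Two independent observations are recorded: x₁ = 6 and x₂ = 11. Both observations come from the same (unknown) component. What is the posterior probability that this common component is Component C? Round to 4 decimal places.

0.0708

P(component k | x) = w_k·f_k(x) / marginal(x), where marginal(x) = Σ_j w_j·f_j(x).
Since both observations come from the same component, the likelihood for component k is f_k(x₁)·f_k(x₂).
  p_A = [e^(−2.1)·2.1^6/6! = 0.014587] × [1.07458e-05] = 1.56748e-07
  p_B = [e^(−3.6)·3.6^6/6! = 0.0826081] × [0.000900973] = 7.44276e-05
  p_C = [e^(−4.0)·4.0^6/6! = 0.104196] × [0.00192454] = 0.000200528
  p_D = [e^(−12.1)·12.1^6/6! = 0.0242335] × [0.113376] = 0.00274749
Multiply by the mixture weights:
  w_A·p_A = 0.12 × 1.56748e-07 = 1.88098e-08
  w_B·p_B = 0.14 × 7.44276e-05 = 1.04199e-05
  w_C·p_C = 0.38 × 0.000200528 = 7.62008e-05
  w_D·p_D = 0.36 × 0.00274749 = 0.000989098
Denominator: 1.88098e-08 + 1.04199e-05 + 7.62008e-05 + 0.000989098 = 0.00107574
P(Component C | x₁,x₂) ≈ 0.0708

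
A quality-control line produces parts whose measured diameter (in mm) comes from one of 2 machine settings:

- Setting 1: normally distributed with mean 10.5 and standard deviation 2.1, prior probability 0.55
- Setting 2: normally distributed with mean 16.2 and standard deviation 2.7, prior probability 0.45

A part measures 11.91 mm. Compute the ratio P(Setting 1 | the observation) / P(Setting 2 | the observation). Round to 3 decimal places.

4.432

The posterior odds equal the prior odds times the likelihood ratio: (P(Z=i)/P(Z=j))·(f_i(x)/f_j(x)).
Evaluate each component's likelihood at the observed value:
  p_1 = (1/(2.1·√(2π)))·exp(−(11.91−10.5)²/(2·2.1²)) = 0.189973·exp(-0.22541) = 0.151634
  p_2 = (1/(2.7·√(2π)))·exp(−(11.91−16.2)²/(2·2.7²)) = 0.147756·exp(-1.26228) = 0.0418161
Posterior odds = (P(Z=1)·p_1) / (P(Z=2)·p_2) = (0.55·0.151634) / (0.45·0.0418161) = 0.0833988 / 0.0188172 ≈ 4.432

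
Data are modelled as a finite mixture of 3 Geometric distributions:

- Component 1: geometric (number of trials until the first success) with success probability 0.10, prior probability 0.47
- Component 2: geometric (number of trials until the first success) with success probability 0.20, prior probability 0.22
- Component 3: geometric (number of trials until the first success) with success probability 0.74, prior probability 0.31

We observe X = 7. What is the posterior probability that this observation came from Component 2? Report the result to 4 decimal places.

The responsibility of component k is w_k f_k(x) divided by Σ_j w_j f_j(x).
Evaluate each component's likelihood at the observed value:
  L_1 = 0.0531441
  L_2 = 0.0524288
  L_3 = 0.000228598
Weight by the priors:
  w_1·L_1 = 0.47 × 0.0531441 = 0.0249777
  w_2·L_2 = 0.22 × 0.0524288 = 0.0115343
  w_3·L_3 = 0.31 × 0.000228598 = 7.08653e-05
Evidence: 0.0249777 + 0.0115343 + 7.08653e-05 = 0.0365829
Responsibility of Component 2: 0.0115343 / 0.0365829 ≈ 0.3153

0.3153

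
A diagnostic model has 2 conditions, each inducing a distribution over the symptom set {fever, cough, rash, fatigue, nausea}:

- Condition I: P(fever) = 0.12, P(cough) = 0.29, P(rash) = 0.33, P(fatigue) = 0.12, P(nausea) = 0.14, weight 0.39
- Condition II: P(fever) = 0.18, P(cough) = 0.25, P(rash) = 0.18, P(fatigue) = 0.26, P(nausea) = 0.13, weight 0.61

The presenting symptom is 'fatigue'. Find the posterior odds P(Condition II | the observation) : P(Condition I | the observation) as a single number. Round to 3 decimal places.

3.389

The posterior odds equal the prior odds times the likelihood ratio: (π_i/π_j)·(f_i(x)/f_j(x)).
Categorical probabilities:
  L_I = P(fatigue | comp) = 0.12
  L_II = P(fatigue | comp) = 0.26
0.1586 / 0.0468 ≈ 3.389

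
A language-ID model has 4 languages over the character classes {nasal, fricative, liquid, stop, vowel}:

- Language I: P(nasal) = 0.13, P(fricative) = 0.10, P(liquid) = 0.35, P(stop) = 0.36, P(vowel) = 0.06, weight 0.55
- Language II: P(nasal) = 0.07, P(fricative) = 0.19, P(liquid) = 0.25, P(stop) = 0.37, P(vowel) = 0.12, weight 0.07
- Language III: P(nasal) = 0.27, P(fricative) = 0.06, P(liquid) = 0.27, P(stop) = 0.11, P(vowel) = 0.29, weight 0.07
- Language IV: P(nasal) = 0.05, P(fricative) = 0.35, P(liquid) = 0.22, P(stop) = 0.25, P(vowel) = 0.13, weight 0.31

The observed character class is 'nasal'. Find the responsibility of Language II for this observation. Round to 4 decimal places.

0.0442

By Bayes' theorem, P(k | x) = w_k f_k(x) / Σ_j w_j f_j(x).
Component likelihoods at x = 'nasal':
  L_I = P(nasal | comp) = 0.13
  L_II = P(nasal | comp) = 0.07
  L_III = P(nasal | comp) = 0.27
  L_IV = P(nasal | comp) = 0.05
Multiply by the mixture weights:
  w_I·L_I = 0.55 × 0.13 = 0.0715
  w_II·L_II = 0.07 × 0.07 = 0.0049
  w_III·L_III = 0.07 × 0.27 = 0.0189
  w_IV·L_IV = 0.31 × 0.05 = 0.0155
Denominator: 0.0715 + 0.0049 + 0.0189 + 0.0155 = 0.1108
P(Language II | x) = 0.0049 / 0.1108 ≈ 0.0442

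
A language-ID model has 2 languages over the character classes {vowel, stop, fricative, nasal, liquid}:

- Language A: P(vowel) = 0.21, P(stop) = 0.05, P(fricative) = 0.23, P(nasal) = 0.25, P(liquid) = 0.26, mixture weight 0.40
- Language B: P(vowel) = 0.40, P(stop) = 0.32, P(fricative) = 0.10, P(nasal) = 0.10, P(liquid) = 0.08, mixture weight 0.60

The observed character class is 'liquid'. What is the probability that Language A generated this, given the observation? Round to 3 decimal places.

Apply Bayes' rule: the posterior for each component is proportional to its prior times its likelihood at x.
Component likelihoods at x = 'liquid':
  f_A = 0.26
  f_B = 0.08
Unnormalised posteriors:
  P(Z=A)·f_A = 0.40 × 0.26 = 0.104
  P(Z=B)·f_B = 0.60 × 0.08 = 0.048
Normaliser: 0.104 + 0.048 = 0.152
So the posterior for Language A is 0.104 / 0.152 ≈ 0.684.

0.684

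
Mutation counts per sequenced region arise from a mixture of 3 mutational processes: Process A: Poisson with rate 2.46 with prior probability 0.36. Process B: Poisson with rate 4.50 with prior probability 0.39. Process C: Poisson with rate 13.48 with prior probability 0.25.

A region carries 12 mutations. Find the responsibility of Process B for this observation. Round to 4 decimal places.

Apply Bayes' rule: the posterior for each component is proportional to its prior times its likelihood at x.
Evaluate each component's likelihood at the observed value:
  f_A = e^(−2.46)·2.46^12/12! = 8.76032e-06
  f_B = e^(−4.50)·4.50^12/12! = 0.00159915
  f_C = e^(−13.48)·13.48^12/12! = 0.105112
Prior × likelihood for each component:
  π_A·f_A = 0.36 × 8.76032e-06 = 3.15371e-06
  π_B·f_B = 0.39 × 0.00159915 = 0.000623667
  π_C·f_C = 0.25 × 0.105112 = 0.026278
Marginal: 3.15371e-06 + 0.000623667 + 0.026278 = 0.0269048
Responsibility of Process B: 0.000623667 / 0.0269048 ≈ 0.0232

0.0232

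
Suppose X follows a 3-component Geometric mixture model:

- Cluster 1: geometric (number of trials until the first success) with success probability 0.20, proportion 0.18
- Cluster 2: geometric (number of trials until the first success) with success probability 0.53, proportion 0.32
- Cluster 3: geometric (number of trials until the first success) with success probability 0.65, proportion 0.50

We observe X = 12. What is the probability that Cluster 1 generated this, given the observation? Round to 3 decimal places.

Posterior ∝ prior × likelihood, so P(k | x) ∝ π_k f_k(x); normalise over all components.
Evaluate each component's likelihood at the observed value:
  p_1 = 0.20·(1−0.20)^11 = 0.20·0.0858993 = 0.0171799
  p_2 = 0.53·(1−0.53)^11 = 0.53·0.000247216 = 0.000131024
  p_3 = 0.65·(1−0.65)^11 = 0.65·9.65492e-06 = 6.2757e-06
Multiply by the mixture weights:
  π_1·p_1 = 0.18 × 0.0171799 = 0.00309238
  π_2·p_2 = 0.32 × 0.000131024 = 4.19278e-05
  π_3·p_3 = 0.50 × 6.2757e-06 = 3.13785e-06
Sum: 0.00309238 + 4.19278e-05 + 3.13785e-06 = 0.00313744
P(Cluster 1 | 12) = 0.00309238 / 0.00313744 ≈ 0.986

0.986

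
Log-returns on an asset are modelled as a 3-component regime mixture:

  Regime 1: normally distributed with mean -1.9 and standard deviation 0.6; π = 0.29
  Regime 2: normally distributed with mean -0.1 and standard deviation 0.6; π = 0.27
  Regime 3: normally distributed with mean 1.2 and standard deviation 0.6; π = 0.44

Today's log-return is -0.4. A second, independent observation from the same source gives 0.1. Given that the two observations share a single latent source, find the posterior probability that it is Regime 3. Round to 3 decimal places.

By Bayes' theorem, P(k | x) = w_k f_k(x) / Σ_j w_j f_j(x).
Since both observations come from the same component, the likelihood for component k is f_k(x₁)·f_k(x₂).
  L_1 = [(1/(0.6·√(2π)))·exp(−(-0.4−-1.9)²/(2·0.6²)) = 0.664904·exp(-3.12500) = 0.0292138] × [0.00257046] = 7.50931e-05
  L_2 = [(1/(0.6·√(2π)))·exp(−(-0.4−-0.1)²/(2·0.6²)) = 0.664904·exp(-0.12500) = 0.586776] × [0.628972] = 0.369065
  L_3 = [(1/(0.6·√(2π)))·exp(−(-0.4−1.2)²/(2·0.6²)) = 0.664904·exp(-3.55556) = 0.0189933] × [0.123852] = 0.00235236
Unnormalised posteriors:
  w_1·L_1 = 0.29 × 7.50931e-05 = 2.1777e-05
  w_2·L_2 = 0.27 × 0.369065 = 0.0996477
  w_3·L_3 = 0.44 × 0.00235236 = 0.00103504
Evidence: 2.1777e-05 + 0.0996477 + 0.00103504 = 0.100704
P(Regime 3 | x₁, x₂) ≈ 0.010

0.010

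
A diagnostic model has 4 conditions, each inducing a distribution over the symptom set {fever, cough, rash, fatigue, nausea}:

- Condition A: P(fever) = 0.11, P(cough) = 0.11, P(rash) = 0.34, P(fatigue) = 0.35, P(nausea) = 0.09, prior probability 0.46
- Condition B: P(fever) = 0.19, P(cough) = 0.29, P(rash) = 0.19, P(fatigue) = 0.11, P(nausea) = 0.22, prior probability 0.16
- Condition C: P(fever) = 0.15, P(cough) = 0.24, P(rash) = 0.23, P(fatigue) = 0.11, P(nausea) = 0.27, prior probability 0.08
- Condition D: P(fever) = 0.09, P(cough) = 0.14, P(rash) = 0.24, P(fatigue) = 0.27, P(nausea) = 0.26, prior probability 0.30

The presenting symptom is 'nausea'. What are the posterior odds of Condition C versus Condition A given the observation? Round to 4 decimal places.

Posterior odds = (w_i f_i(x)) / (w_j f_j(x)); the normalising sum cancels.
Component likelihoods at x = 'nausea':
  L_A = 0.09
  L_B = 0.22
  L_C = 0.27
  L_D = 0.26
0.0216 / 0.0414 ≈ 0.5217

0.5217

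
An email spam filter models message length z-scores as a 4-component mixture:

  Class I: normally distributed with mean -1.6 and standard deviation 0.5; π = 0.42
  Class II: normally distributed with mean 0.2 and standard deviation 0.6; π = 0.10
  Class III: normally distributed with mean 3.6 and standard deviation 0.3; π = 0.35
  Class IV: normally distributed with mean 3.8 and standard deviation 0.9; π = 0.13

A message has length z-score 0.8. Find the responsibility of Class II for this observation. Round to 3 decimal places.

0.994

Posterior ∝ prior × likelihood, so P(k | x) ∝ P(Z=k) f_k(x); normalise over all components.
Normal densities:
  f_I = 7.9226e-06
  f_II = 0.403285
  f_III = 1.61381e-19
  f_IV = 0.00171364
Unnormalised posteriors:
  P(Z=I)·f_I = 0.42 × 7.9226e-06 = 3.32749e-06
  P(Z=II)·f_II = 0.10 × 0.403285 = 0.0403285
  P(Z=III)·f_III = 0.35 × 1.61381e-19 = 5.64832e-20
  P(Z=IV)·f_IV = 0.13 × 0.00171364 = 0.000222774
Denominator: 3.32749e-06 + 0.0403285 + 5.64832e-20 + 0.000222774 = 0.0405546
P(Class II | data) = 0.0403285 / 0.0405546 ≈ 0.994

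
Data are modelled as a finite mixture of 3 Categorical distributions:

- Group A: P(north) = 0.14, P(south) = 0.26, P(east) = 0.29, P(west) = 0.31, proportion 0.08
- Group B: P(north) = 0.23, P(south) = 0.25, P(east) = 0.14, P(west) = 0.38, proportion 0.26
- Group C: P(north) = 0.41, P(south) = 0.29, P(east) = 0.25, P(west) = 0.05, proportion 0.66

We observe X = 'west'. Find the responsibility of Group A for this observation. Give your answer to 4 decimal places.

0.1584

Apply Bayes' rule: the posterior for each component is proportional to its prior times its likelihood at x.
Component likelihoods at x = 'west':
  L_A = 0.31
  L_B = 0.38
  L_C = 0.05
Prior × likelihood for each component:
  w_A·L_A = 0.08 × 0.31 = 0.0248
  w_B·L_B = 0.26 × 0.38 = 0.0988
  w_C·L_C = 0.66 × 0.05 = 0.033
Denominator: 0.0248 + 0.0988 + 0.033 = 0.1566
P(Group A | data) ≈ 0.1584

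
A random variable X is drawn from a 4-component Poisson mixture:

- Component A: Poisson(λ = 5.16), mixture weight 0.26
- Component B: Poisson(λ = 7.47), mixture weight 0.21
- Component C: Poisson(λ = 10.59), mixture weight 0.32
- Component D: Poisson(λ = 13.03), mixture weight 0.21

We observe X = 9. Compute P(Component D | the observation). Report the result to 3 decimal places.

0.161

Posterior ∝ prior × likelihood, so P(k | x) ∝ w_k f_k(x); normalise over all components.
Component likelihoods at x = 9:
  p_A = 0.0410322
  p_B = 0.113748
  p_C = 0.116178
  p_D = 0.0654455
Unnormalised posteriors:
  w_A·p_A = 0.26 × 0.0410322 = 0.0106684
  w_B·p_B = 0.21 × 0.113748 = 0.023887
  w_C·p_C = 0.32 × 0.116178 = 0.0371768
  w_D·p_D = 0.21 × 0.0654455 = 0.0137435
Marginal: 0.0106684 + 0.023887 + 0.0371768 + 0.0137435 = 0.0854757
Responsibility of Component D: 0.0137435 / 0.0854757 ≈ 0.161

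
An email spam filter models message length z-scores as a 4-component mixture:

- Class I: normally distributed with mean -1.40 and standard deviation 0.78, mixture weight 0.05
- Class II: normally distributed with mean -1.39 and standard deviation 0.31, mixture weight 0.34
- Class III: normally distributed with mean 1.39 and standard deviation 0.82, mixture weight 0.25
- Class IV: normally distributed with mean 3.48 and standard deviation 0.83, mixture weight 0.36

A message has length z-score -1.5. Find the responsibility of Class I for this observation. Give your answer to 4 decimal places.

0.0581

By Bayes' theorem, P(k | x) = w_k f_k(x) / Σ_j w_j f_j(x).
Evaluate each component's likelihood at the observed value:
  f_I = (1/(0.78·√(2π)))·exp(−(-1.5−-1.40)²/(2·0.78²)) = 0.511464·exp(-0.00822) = 0.507278
  f_II = (1/(0.31·√(2π)))·exp(−(-1.5−-1.39)²/(2·0.31²)) = 1.286911·exp(-0.06296) = 1.20839
  f_III = (1/(0.82·√(2π)))·exp(−(-1.5−1.39)²/(2·0.82²)) = 0.486515·exp(-6.21066) = 0.000976876
  f_IV = (1/(0.83·√(2π)))·exp(−(-1.5−3.48)²/(2·0.83²)) = 0.480653·exp(-18.00000) = 7.32034e-09
Prior × likelihood for each component:
  w_I·f_I = 0.05 × 0.507278 = 0.0253639
  w_II·f_II = 0.34 × 1.20839 = 0.410853
  w_III·f_III = 0.25 × 0.000976876 = 0.000244219
  w_IV·f_IV = 0.36 × 7.32034e-09 = 2.63532e-09
Denominator: 0.0253639 + 0.410853 + 0.000244219 + 2.63532e-09 = 0.436461
Responsibility of Class I: 0.0253639 / 0.436461 ≈ 0.0581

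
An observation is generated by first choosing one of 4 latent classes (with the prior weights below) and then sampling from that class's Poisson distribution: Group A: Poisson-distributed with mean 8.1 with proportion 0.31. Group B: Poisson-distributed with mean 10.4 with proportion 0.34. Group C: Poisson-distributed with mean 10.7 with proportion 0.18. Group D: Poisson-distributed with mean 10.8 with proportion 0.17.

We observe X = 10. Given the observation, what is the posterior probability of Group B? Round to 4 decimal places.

0.3627

Apply Bayes' rule: the posterior for each component is proportional to its prior times its likelihood at x.
Poisson probabilities:
  L_A = e^(−8.1)·8.1^10/10! = 0.101696
  L_B = e^(−10.4)·10.4^10/10! = 0.124139
  L_C = e^(−10.7)·10.7^10/10! = 0.122215
  L_D = e^(−10.8)·10.8^10/10! = 0.121365
Multiply by the mixture weights:
  w_A·L_A = 0.31 × 0.101696 = 0.0315256
  w_B·L_B = 0.34 × 0.124139 = 0.0422072
  w_C·L_C = 0.18 × 0.122215 = 0.0219987
  w_D·L_D = 0.17 × 0.121365 = 0.0206321
Sum: 0.0315256 + 0.0422072 + 0.0219987 + 0.0206321 = 0.116364
Responsibility of Group B: 0.0422072 / 0.116364 ≈ 0.3627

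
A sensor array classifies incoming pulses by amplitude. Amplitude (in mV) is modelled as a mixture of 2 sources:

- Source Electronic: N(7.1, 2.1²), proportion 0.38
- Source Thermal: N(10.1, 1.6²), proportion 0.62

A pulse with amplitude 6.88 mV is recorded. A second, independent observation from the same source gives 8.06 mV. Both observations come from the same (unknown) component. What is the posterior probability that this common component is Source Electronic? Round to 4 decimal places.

Posterior ∝ prior × likelihood, so P(k | x) ∝ w_k f_k(x); normalise over all components.
Since both observations come from the same component, the likelihood for component k is f_k(x₁)·f_k(x₂).
  p_Electronic = [(1/(2.1·√(2π)))·exp(−(6.88−7.1)²/(2·2.1²)) = 0.189973·exp(-0.00549) = 0.188933] × [0.171124] = 0.032331
  p_Thermal = [(1/(1.6·√(2π)))·exp(−(6.88−10.1)²/(2·1.6²)) = 0.249339·exp(-2.02508) = 0.0329086] × [0.110609] = 0.00363999
Unnormalised posteriors:
  w_Electronic·p_Electronic = 0.38 × 0.032331 = 0.0122858
  w_Thermal·p_Thermal = 0.62 × 0.00363999 = 0.00225679
Normaliser: 0.0122858 + 0.00225679 = 0.0145426
P(Source Electronic | x₁,x₂) ≈ 0.8448

0.8448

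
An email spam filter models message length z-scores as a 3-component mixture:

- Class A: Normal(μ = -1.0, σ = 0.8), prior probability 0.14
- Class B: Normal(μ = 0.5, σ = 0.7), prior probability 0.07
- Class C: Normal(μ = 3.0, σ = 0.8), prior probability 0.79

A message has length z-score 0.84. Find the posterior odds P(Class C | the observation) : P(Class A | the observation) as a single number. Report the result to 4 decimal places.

2.0759

The posterior odds equal the prior odds times the likelihood ratio: (π_i/π_j)·(f_i(x)/f_j(x)).
Evaluate each component's likelihood at the observed value:
  L_A = 0.0354088
  L_B = 0.506504
  L_C = 0.0130262
Odds = (0.79/0.14) × (0.0130262/0.0354088) = 5.64286 × 0.367879 ≈ 2.0759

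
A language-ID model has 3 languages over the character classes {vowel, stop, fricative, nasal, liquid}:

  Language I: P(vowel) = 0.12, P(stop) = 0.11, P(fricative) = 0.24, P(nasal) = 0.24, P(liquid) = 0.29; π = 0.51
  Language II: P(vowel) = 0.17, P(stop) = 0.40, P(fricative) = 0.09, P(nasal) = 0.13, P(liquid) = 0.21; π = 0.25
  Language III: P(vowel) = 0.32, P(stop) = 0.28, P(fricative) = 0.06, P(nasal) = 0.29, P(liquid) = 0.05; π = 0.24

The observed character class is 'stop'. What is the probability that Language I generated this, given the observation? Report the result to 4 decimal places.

0.2512

By Bayes' theorem, P(k | x) = P(Z=k) f_k(x) / Σ_j P(Z=j) f_j(x).
Component likelihoods at x = 'stop':
  f_I = P(stop | comp) = 0.11
  f_II = P(stop | comp) = 0.40
  f_III = P(stop | comp) = 0.28
Weight by the priors:
  P(Z=I)·f_I = 0.51 × 0.11 = 0.0561
  P(Z=II)·f_II = 0.25 × 0.4 = 0.1
  P(Z=III)·f_III = 0.24 × 0.28 = 0.0672
Denominator: 0.0561 + 0.1 + 0.0672 = 0.2233
Responsibility of Language I: 0.0561 / 0.2233 ≈ 0.2512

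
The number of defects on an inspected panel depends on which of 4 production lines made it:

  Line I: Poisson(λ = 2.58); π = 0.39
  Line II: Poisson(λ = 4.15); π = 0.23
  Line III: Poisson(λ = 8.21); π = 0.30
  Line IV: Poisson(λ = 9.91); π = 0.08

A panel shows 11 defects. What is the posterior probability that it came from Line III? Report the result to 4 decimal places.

Apply Bayes' rule: the posterior for each component is proportional to its prior times its likelihood at x.
Poisson probabilities:
  p_I = e^(−2.58)·2.58^11/11! = 6.40002e-05
  p_II = e^(−4.15)·4.15^11/11! = 0.00248343
  p_III = e^(−8.21)·8.21^11/11! = 0.0778146
  p_IV = e^(−9.91)·9.91^11/11! = 0.112667
Weight by the priors:
  w_I·p_I = 0.39 × 6.40002e-05 = 2.49601e-05
  w_II·p_II = 0.23 × 0.00248343 = 0.000571188
  w_III·p_III = 0.30 × 0.0778146 = 0.0233444
  w_IV·p_IV = 0.08 × 0.112667 = 0.00901335
Denominator: 2.49601e-05 + 0.000571188 + 0.0233444 + 0.00901335 = 0.0329539
So the posterior for Line III is 0.0233444 / 0.0329539 ≈ 0.7084.

0.7084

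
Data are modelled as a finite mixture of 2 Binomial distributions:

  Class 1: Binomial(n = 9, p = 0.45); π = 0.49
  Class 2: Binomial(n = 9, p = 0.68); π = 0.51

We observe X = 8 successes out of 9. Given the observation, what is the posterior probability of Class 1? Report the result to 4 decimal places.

0.0573

Apply Bayes' rule: the posterior for each component is proportional to its prior times its likelihood at x.
Evaluate each component's likelihood at the observed value:
  p_1 = 0.00832349
  p_2 = 0.131663
Weight by the priors:
  π_1·p_1 = 0.49 × 0.00832349 = 0.00407851
  π_2·p_2 = 0.51 × 0.131663 = 0.0671481
Marginal: 0.00407851 + 0.0671481 = 0.0712266
So the posterior for Class 1 is 0.00407851 / 0.0712266 ≈ 0.0573.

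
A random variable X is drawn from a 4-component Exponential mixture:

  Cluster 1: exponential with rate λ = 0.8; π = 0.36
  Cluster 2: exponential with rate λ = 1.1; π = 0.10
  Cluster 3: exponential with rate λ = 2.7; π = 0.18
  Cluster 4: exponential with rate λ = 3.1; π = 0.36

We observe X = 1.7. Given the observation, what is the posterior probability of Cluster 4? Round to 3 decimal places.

Posterior ∝ prior × likelihood, so P(k | x) ∝ π_k f_k(x); normalise over all components.
Exponential densities:
  L_1 = 0.8·e^(−0.8·1.7) = 0.8·e^(−1.3600) = 0.205329
  L_2 = 1.1·e^(−1.1·1.7) = 1.1·e^(−1.8700) = 0.169536
  L_3 = 2.7·e^(−2.7·1.7) = 2.7·e^(−4.5900) = 0.0274127
  L_4 = 3.1·e^(−3.1·1.7) = 3.1·e^(−5.2700) = 0.0159452
Prior × likelihood for each component:
  π_1·L_1 = 0.36 × 0.205329 = 0.0739183
  π_2·L_2 = 0.10 × 0.169536 = 0.0169536
  π_3·L_3 = 0.18 × 0.0274127 = 0.00493429
  π_4·L_4 = 0.36 × 0.0159452 = 0.00574027
Sum: 0.0739183 + 0.0169536 + 0.00493429 + 0.00574027 = 0.101546
So the posterior for Cluster 4 is 0.00574027 / 0.101546 ≈ 0.057.

0.057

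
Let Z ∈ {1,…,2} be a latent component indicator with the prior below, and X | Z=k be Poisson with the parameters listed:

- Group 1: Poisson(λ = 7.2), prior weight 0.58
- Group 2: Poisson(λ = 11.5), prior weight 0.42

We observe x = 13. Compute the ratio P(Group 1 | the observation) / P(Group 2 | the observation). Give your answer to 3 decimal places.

0.231

The posterior odds equal the prior odds times the likelihood ratio: (π_i/π_j)·(f_i(x)/f_j(x)).
Component likelihoods at x = 13:
  L_1 = e^(−7.2)·7.2^13/13! = 0.0167541
  L_2 = e^(−11.5)·11.5^13/13! = 0.100093
0.0097174 / 0.0420392 ≈ 0.231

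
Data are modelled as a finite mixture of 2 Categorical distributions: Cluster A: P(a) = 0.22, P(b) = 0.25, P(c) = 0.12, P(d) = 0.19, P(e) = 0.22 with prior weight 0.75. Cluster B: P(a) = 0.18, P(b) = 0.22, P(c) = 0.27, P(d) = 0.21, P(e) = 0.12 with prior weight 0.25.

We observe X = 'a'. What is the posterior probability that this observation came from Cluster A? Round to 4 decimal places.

Apply Bayes' rule: the posterior for each component is proportional to its prior times its likelihood at x.
Categorical probabilities:
  p_A = P(a | comp) = 0.22
  p_B = P(a | comp) = 0.18
Unnormalised posteriors:
  P(Z=A)·p_A = 0.75 × 0.22 = 0.165
  P(Z=B)·p_B = 0.25 × 0.18 = 0.045
Denominator: 0.165 + 0.045 = 0.21
P(Cluster A | the observation) = 0.165 / 0.21 ≈ 0.7857

0.7857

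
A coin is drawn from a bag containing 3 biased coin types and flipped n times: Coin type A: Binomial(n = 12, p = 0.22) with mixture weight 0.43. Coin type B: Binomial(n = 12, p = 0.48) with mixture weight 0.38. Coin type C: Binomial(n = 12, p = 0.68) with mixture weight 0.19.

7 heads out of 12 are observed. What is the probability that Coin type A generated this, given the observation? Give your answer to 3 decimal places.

0.024

The responsibility of component k is π_k f_k(x) divided by Σ_j π_j f_j(x).
Evaluate each component's likelihood at the observed value:
  L_A = 0.0057037
  L_B = 0.176779
  L_C = 0.178664
Unnormalised posteriors:
  π_A·L_A = 0.43 × 0.0057037 = 0.00245259
  π_B·L_B = 0.38 × 0.176779 = 0.067176
  π_C·L_C = 0.19 × 0.178664 = 0.0339462
Normaliser: 0.00245259 + 0.067176 + 0.0339462 = 0.103575
P(Coin type A | data) = 0.00245259 / 0.103575 ≈ 0.024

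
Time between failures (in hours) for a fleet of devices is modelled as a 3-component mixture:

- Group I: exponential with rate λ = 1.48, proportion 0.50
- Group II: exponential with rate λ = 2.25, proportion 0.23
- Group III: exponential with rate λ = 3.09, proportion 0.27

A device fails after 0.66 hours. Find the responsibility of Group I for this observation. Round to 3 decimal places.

0.552

The responsibility of component k is w_k f_k(x) divided by Σ_j w_j f_j(x).
Evaluate each component's likelihood at the observed value:
  f_I = 1.48·e^(−1.48·0.66) = 1.48·e^(−0.9768) = 0.557241
  f_II = 2.25·e^(−2.25·0.66) = 2.25·e^(−1.4850) = 0.50963
  f_III = 3.09·e^(−3.09·0.66) = 3.09·e^(−2.0394) = 0.40203
Weight by the priors:
  w_I·f_I = 0.50 × 0.557241 = 0.27862
  w_II·f_II = 0.23 × 0.50963 = 0.117215
  w_III·f_III = 0.27 × 0.40203 = 0.108548
Sum: 0.27862 + 0.117215 + 0.108548 = 0.504383
P(Group I | data) ≈ 0.552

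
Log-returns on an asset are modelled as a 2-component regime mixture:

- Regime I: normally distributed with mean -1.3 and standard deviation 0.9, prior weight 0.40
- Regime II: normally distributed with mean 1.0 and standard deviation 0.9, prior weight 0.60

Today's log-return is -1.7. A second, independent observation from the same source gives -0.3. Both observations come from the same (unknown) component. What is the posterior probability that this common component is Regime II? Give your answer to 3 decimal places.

0.012

The responsibility of component k is π_k f_k(x) divided by Σ_j π_j f_j(x).
Since both observations come from the same component, the likelihood for component k is f_k(x₁)·f_k(x₂).
  p_I = [(1/(0.9·√(2π)))·exp(−(-1.7−-1.3)²/(2·0.9²)) = 0.443269·exp(-0.09877) = 0.401582] × [0.239103] = 0.0960194
  p_II = [(1/(0.9·√(2π)))·exp(−(-1.7−1.0)²/(2·0.9²)) = 0.443269·exp(-4.50000) = 0.00492428] × [0.156173] = 0.000769041
Unnormalised posteriors:
  π_I·p_I = 0.40 × 0.0960194 = 0.0384077
  π_II·p_II = 0.60 × 0.000769041 = 0.000461425
Normaliser: 0.0384077 + 0.000461425 = 0.0388692
Responsibility of Regime II: 0.000461425 / 0.0388692 ≈ 0.012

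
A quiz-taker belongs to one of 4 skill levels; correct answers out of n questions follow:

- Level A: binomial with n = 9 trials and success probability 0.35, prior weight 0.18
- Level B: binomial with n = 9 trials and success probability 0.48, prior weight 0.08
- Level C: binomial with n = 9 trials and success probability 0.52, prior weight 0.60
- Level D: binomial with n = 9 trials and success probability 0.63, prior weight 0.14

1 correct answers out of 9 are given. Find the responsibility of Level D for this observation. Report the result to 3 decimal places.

P(component k | x) = w_k·f_k(x) / marginal(x), where marginal(x) = Σ_j w_j·f_j(x).
Component likelihoods at x = 1 correct answers out of 9:
  L_A = C(9,1)·0.35^1·0.65^8 = 9·0.35·0.0318645 = 0.100373
  L_B = C(9,1)·0.48^1·0.52^8 = 9·0.48·0.00534597 = 0.0230946
  L_C = C(9,1)·0.52^1·0.48^8 = 9·0.52·0.00281793 = 0.0131879
  L_D = C(9,1)·0.63^1·0.37^8 = 9·0.63·0.000351248 = 0.00199158
Prior × likelihood for each component:
  w_A·L_A = 0.18 × 0.100373 = 0.0180672
  w_B·L_B = 0.08 × 0.0230946 = 0.00184757
  w_C·L_C = 0.60 × 0.0131879 = 0.00791274
  w_D·L_D = 0.14 × 0.00199158 = 0.000278821
Denominator: 0.0180672 + 0.00184757 + 0.00791274 + 0.000278821 = 0.0281063
P(Level D | 1 correct answers out of 9) ≈ 0.010

0.010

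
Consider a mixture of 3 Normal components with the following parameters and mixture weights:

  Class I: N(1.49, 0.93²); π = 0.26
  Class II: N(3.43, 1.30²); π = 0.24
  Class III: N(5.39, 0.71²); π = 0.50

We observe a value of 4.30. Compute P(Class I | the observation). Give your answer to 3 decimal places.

By Bayes' theorem, P(k | x) = π_k f_k(x) / Σ_j π_j f_j(x).
Evaluate each component's likelihood at the observed value:
  f_I = 0.00446666
  f_II = 0.245309
  f_III = 0.172927
Unnormalised posteriors:
  π_I·f_I = 0.26 × 0.00446666 = 0.00116133
  π_II·f_II = 0.24 × 0.245309 = 0.0588741
  π_III·f_III = 0.50 × 0.172927 = 0.0864636
Denominator: 0.00116133 + 0.0588741 + 0.0864636 = 0.146499
P(Class I | 4.30) = 0.00116133 / 0.146499 ≈ 0.008

0.008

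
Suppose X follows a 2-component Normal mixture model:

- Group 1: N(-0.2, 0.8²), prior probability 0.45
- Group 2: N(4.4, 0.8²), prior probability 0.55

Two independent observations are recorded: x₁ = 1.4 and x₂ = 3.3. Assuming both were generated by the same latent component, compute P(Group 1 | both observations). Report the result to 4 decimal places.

0.0220

Apply Bayes' rule: the posterior for each component is proportional to its prior times its likelihood at x.
Since both observations come from the same component, the likelihood for component k is f_k(x₁)·f_k(x₂).
  f_1 = [(1/(0.8·√(2π)))·exp(−(1.4−-0.2)²/(2·0.8²)) = 0.498678·exp(-2.00000) = 0.0674887] × [3.47925e-05] = 2.3481e-06
  f_2 = [(1/(0.8·√(2π)))·exp(−(1.4−4.4)²/(2·0.8²)) = 0.498678·exp(-7.03125) = 0.000440745] × [0.193765] = 8.5401e-05
Weight by the priors:
  π_1·f_1 = 0.45 × 2.3481e-06 = 1.05665e-06
  π_2·f_2 = 0.55 × 8.5401e-05 = 4.69706e-05
Sum: 1.05665e-06 + 4.69706e-05 = 4.80272e-05
P(Group 1 | x₁,x₂) = 1.05665e-06 / 4.80272e-05 ≈ 0.0220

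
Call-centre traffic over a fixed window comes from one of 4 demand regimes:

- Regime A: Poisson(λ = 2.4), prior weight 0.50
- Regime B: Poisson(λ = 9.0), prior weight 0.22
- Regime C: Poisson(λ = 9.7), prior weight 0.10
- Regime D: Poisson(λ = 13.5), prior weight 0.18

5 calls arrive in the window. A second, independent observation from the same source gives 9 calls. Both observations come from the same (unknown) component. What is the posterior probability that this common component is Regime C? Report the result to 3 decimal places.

Apply Bayes' rule: the posterior for each component is proportional to its prior times its likelihood at x.
Since both observations come from the same component, the likelihood for component k is f_k(x₁)·f_k(x₂).
  L_A = [e^(−2.4)·2.4^5/5! = 0.0601961] × [0.000660437] = 3.97557e-05
  L_B = [e^(−9.0)·9.0^5/5! = 0.0607269] × [0.131756] = 0.00800111
  L_C = [e^(−9.7)·9.7^5/5! = 0.0438552] × [0.128388] = 0.0056305
  L_D = [e^(−13.5)·13.5^5/5! = 0.00512286] × [0.0562685] = 0.000288255
Multiply by the mixture weights:
  P(Z=A)·L_A = 0.50 × 3.97557e-05 = 1.98779e-05
  P(Z=B)·L_B = 0.22 × 0.00800111 = 0.00176024
  P(Z=C)·L_C = 0.10 × 0.0056305 = 0.00056305
  P(Z=D)·L_D = 0.18 × 0.000288255 = 5.1886e-05
Sum: 1.98779e-05 + 0.00176024 + 0.00056305 + 5.1886e-05 = 0.00239506
So the posterior for Regime C is 0.00056305 / 0.00239506 ≈ 0.235.

0.235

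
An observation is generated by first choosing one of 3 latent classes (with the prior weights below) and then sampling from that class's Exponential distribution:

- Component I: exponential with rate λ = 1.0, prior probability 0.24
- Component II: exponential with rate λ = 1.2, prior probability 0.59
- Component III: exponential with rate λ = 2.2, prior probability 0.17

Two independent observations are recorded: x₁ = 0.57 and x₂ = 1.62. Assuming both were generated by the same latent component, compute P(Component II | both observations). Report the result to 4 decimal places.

0.6468

The responsibility of component k is w_k f_k(x) divided by Σ_j w_j f_j(x).
Since both observations come from the same component, the likelihood for component k is f_k(x₁)·f_k(x₂).
  f_I = [1.0·e^(−1.0·0.57) = 1.0·e^(−0.5700) = 0.565525] × [0.197899] = 0.111917
  f_II = [1.2·e^(−1.2·0.57) = 1.2·e^(−0.6840) = 0.605513] × [0.171756] = 0.104001
  f_III = [2.2·e^(−2.2·0.57) = 2.2·e^(−1.2540) = 0.627794] × [0.0623157] = 0.0391214
Multiply by the mixture weights:
  w_I·f_I = 0.24 × 0.111917 = 0.02686
  w_II·f_II = 0.59 × 0.104001 = 0.0613605
  w_III·f_III = 0.17 × 0.0391214 = 0.00665064
Evidence: 0.02686 + 0.0613605 + 0.00665064 = 0.0948711
So the posterior for Component II is 0.0613605 / 0.0948711 ≈ 0.6468.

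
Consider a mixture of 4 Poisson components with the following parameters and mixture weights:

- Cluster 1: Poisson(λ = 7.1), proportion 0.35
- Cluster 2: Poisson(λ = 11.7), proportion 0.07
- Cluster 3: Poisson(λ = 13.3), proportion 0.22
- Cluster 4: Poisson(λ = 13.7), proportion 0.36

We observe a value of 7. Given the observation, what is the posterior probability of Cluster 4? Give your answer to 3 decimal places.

P(component k | x) = w_k·f_k(x) / marginal(x), where marginal(x) = Σ_j w_j·f_j(x).
Poisson probabilities:
  f_1 = e^(−7.1)·7.1^7/7! = 0.148897
  f_2 = e^(−11.7)·11.7^7/7! = 0.0493884
  f_3 = e^(−13.3)·13.3^7/7! = 0.0244576
  f_4 = e^(−13.7)·13.7^7/7! = 0.0201734
Prior × likelihood for each component:
  w_1·f_1 = 0.35 × 0.148897 = 0.0521141
  w_2·f_2 = 0.07 × 0.0493884 = 0.00345719
  w_3·f_3 = 0.22 × 0.0244576 = 0.00538068
  w_4·f_4 = 0.36 × 0.0201734 = 0.00726242
Normaliser: 0.0521141 + 0.00345719 + 0.00538068 + 0.00726242 = 0.0682144
P(Cluster 4 | data) = 0.00726242 / 0.0682144 ≈ 0.106

0.106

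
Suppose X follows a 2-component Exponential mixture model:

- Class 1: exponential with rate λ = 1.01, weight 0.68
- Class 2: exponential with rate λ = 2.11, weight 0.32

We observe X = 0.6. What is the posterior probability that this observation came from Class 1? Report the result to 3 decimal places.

The responsibility of component k is w_k f_k(x) divided by Σ_j w_j f_j(x).
Exponential densities:
  p_1 = 0.550984
  p_2 = 0.59493
Multiply by the mixture weights:
  w_1·p_1 = 0.68 × 0.550984 = 0.374669
  w_2·p_2 = 0.32 × 0.59493 = 0.190378
Normaliser: 0.374669 + 0.190378 = 0.565047
P(Class 1 | x) = 0.374669 / 0.565047 ≈ 0.663

0.663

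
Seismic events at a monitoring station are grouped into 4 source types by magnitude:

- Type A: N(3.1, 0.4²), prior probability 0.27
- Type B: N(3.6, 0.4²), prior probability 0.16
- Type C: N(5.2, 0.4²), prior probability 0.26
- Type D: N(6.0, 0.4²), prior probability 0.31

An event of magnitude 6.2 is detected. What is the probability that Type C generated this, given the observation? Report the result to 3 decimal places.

P(component k | x) = π_k·f_k(x) / marginal(x), where marginal(x) = Σ_j π_j·f_j(x).
Component likelihoods at x = 6.2:
  f_A = 9.04574e-14
  f_B = 6.67389e-10
  f_C = 0.0438208
  f_D = 0.880163
Prior × likelihood for each component:
  π_A·f_A = 0.27 × 9.04574e-14 = 2.44235e-14
  π_B·f_B = 0.16 × 6.67389e-10 = 1.06782e-10
  π_C·f_C = 0.26 × 0.0438208 = 0.0113934
  π_D·f_D = 0.31 × 0.880163 = 0.272851
Sum: 2.44235e-14 + 1.06782e-10 + 0.0113934 + 0.272851 = 0.284244
So the posterior for Type C is 0.0113934 / 0.284244 ≈ 0.040.

0.040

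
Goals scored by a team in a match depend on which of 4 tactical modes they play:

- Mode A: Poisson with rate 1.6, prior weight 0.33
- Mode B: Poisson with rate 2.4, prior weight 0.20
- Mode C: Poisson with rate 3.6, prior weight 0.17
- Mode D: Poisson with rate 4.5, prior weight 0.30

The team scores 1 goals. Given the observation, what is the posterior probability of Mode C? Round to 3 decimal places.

0.092

By Bayes' theorem, P(k | x) = w_k f_k(x) / Σ_j w_j f_j(x).
Component likelihoods at x = 1 goals:
  L_A = 0.323034
  L_B = 0.217723
  L_C = 0.0983654
  L_D = 0.0499905
Multiply by the mixture weights:
  w_A·L_A = 0.33 × 0.323034 = 0.106601
  w_B·L_B = 0.20 × 0.217723 = 0.0435446
  w_C·L_C = 0.17 × 0.0983654 = 0.0167221
  w_D·L_D = 0.30 × 0.0499905 = 0.0149971
Denominator: 0.106601 + 0.0435446 + 0.0167221 + 0.0149971 = 0.181865
P(Mode C | 1 goals) = 0.0167221 / 0.181865 ≈ 0.092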